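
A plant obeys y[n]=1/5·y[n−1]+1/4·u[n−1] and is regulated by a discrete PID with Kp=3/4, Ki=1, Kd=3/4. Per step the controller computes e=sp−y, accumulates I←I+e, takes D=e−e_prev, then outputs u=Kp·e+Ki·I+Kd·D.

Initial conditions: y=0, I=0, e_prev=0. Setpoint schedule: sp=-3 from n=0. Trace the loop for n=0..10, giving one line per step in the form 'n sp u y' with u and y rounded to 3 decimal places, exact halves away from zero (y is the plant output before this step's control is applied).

(exact arithmetic carried between steps; '≈' marks a value shown rounded to 6 d.p. or computed from one; I and e_prev carry over from the previous line; the table rounds u and y to 3 d.p., halves away from zero)
n=0: y=0, sp=-3, e=sp−y=-3; I=-3, D=e−e_prev=-3; u=3/4·(-3)+1·(-3)+3/4·(-3)=-7.5; next y=1/5·0+1/4·(-7.5)=-1.875
n=1: y=-1.875, sp=-3, e=sp−y=-1.125; I=-4.125, D=e−e_prev=1.875; u=3/4·(-1.125)+1·(-4.125)+3/4·1.875=-3.5625; next y=1/5·(-1.875)+1/4·(-3.5625)=-1.265625
n=2: y=-1.265625, sp=-3, e=sp−y=-1.734375; I=-5.859375, D=e−e_prev=-0.609375; u=3/4·(-1.734375)+1·(-5.859375)+3/4·(-0.609375)≈-7.617188; next y=1/5·(-1.265625)+1/4·(-7.617188)≈-2.157422
n=3: y≈-2.157422, sp=-3, e=sp−y≈-0.842578; I≈-6.701953, D=e−e_prev≈0.891797; u=3/4·(-0.842578)+1·(-6.701953)+3/4·0.891797≈-6.665039; next y=1/5·(-2.157422)+1/4·(-6.665039)≈-2.097744
n=4: y≈-2.097744, sp=-3, e=sp−y≈-0.902256; I≈-7.604209, D=e−e_prev≈-0.059678; u=3/4·(-0.902256)+1·(-7.604209)+3/4·(-0.059678)≈-8.325659; next y=1/5·(-2.097744)+1/4·(-8.325659)≈-2.500964
n=5: y≈-2.500964, sp=-3, e=sp−y≈-0.499036; I≈-8.103245, D=e−e_prev≈0.403219; u=3/4·(-0.499036)+1·(-8.103245)+3/4·0.403219≈-8.175108; next y=1/5·(-2.500964)+1/4·(-8.175108)≈-2.543970
n=6: y≈-2.543970, sp=-3, e=sp−y≈-0.456030; I≈-8.559276, D=e−e_prev≈0.043006; u=3/4·(-0.456030)+1·(-8.559276)+3/4·0.043006≈-8.869044; next y=1/5·(-2.543970)+1/4·(-8.869044)≈-2.726055
n=7: y≈-2.726055, sp=-3, e=sp−y≈-0.273945; I≈-8.833221, D=e−e_prev≈0.182085; u=3/4·(-0.273945)+1·(-8.833221)+3/4·0.182085≈-8.902116; next y=1/5·(-2.726055)+1/4·(-8.902116)≈-2.770740
n=8: y≈-2.770740, sp=-3, e=sp−y≈-0.229260; I≈-9.062481, D=e−e_prev≈0.044685; u=3/4·(-0.229260)+1·(-9.062481)+3/4·0.044685≈-9.200912; next y=1/5·(-2.770740)+1/4·(-9.200912)≈-2.854376
n=9: y≈-2.854376, sp=-3, e=sp−y≈-0.145624; I≈-9.208105, D=e−e_prev≈0.083636; u=3/4·(-0.145624)+1·(-9.208105)+3/4·0.083636≈-9.254596; next y=1/5·(-2.854376)+1/4·(-9.254596)≈-2.884524
n=10: y≈-2.884524, sp=-3, e=sp−y≈-0.115476; I≈-9.323581, D=e−e_prev≈0.030148; u=3/4·(-0.115476)+1·(-9.323581)+3/4·0.030148≈-9.387576; next y=1/5·(-2.884524)+1/4·(-9.387576)≈-2.923799

0 -3 -7.500 0.000
1 -3 -3.563 -1.875
2 -3 -7.617 -1.266
3 -3 -6.665 -2.157
4 -3 -8.326 -2.098
5 -3 -8.175 -2.501
6 -3 -8.869 -2.544
7 -3 -8.902 -2.726
8 -3 -9.201 -2.771
9 -3 -9.255 -2.854
10 -3 -9.388 -2.885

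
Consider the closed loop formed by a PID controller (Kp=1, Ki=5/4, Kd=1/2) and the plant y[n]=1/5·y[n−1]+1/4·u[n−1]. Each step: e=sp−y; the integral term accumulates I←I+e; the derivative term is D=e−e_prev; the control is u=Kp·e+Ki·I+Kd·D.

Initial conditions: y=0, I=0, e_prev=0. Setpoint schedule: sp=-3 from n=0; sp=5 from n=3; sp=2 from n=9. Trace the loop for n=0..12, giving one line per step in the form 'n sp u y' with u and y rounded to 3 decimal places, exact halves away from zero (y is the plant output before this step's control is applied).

0 -3 -8.250 0.000
1 -3 -4.828 -2.063
2 -3 -8.249 -1.620
3 5 14.355 -2.386
4 5 4.086 3.111
5 5 13.232 1.644
6 5 11.212 3.637
7 5 14.205 3.530
8 5 13.990 4.257
9 2 6.780 4.349
10 2 10.296 2.565
11 2 7.262 3.087
12 2 7.963 2.433

(exact arithmetic carried between steps; '≈' marks a value shown rounded to 6 d.p. or computed from one; I and e_prev carry over from the previous line; the table rounds u and y to 3 d.p., halves away from zero)
n=0: y=0, sp=-3, e=sp−y=-3; I=-3, D=e−e_prev=-3; u=1·(-3)+5/4·(-3)+1/2·(-3)=-8.25; next y=1/5·0+1/4·(-8.25)=-2.0625
n=1: y=-2.0625, sp=-3, e=sp−y=-0.9375; I=-3.9375, D=e−e_prev=2.0625; u=1·(-0.9375)+5/4·(-3.9375)+1/2·2.0625=-4.828125; next y=1/5·(-2.0625)+1/4·(-4.828125)≈-1.619531
n=2: y≈-1.619531, sp=-3, e=sp−y≈-1.380469; I≈-5.317969, D=e−e_prev≈-0.442969; u=1·(-1.380469)+5/4·(-5.317969)+1/2·(-0.442969)≈-8.249414; next y=1/5·(-1.619531)+1/4·(-8.249414)≈-2.386260
n=3: y≈-2.386260, sp=5, e=sp−y≈7.386260; I≈2.068291, D=e−e_prev≈8.766729; u=1·7.386260+5/4·2.068291+1/2·8.766729≈14.354988; next y=1/5·(-2.386260)+1/4·14.354988≈3.111495
n=4: y≈3.111495, sp=5, e=sp−y≈1.888505; I≈3.956796, D=e−e_prev≈-5.497755; u=1·1.888505+5/4·3.956796+1/2·(-5.497755)≈4.085623; next y=1/5·3.111495+1/4·4.085623≈1.643705
n=5: y≈1.643705, sp=5, e=sp−y≈3.356295; I≈7.313091, D=e−e_prev≈1.467790; u=1·3.356295+5/4·7.313091+1/2·1.467790≈13.231555; next y=1/5·1.643705+1/4·13.231555≈3.636630
n=6: y≈3.636630, sp=5, e=sp−y≈1.363370; I≈8.676462, D=e−e_prev≈-1.992925; u=1·1.363370+5/4·8.676462+1/2·(-1.992925)≈11.212485; next y=1/5·3.636630+1/4·11.212485≈3.530447
n=7: y≈3.530447, sp=5, e=sp−y≈1.469553; I≈10.146015, D=e−e_prev≈0.106182; u=1·1.469553+5/4·10.146015+1/2·0.106182≈14.205162; next y=1/5·3.530447+1/4·14.205162≈4.257380
n=8: y≈4.257380, sp=5, e=sp−y≈0.742620; I≈10.888635, D=e−e_prev≈-0.726933; u=1·0.742620+5/4·10.888635+1/2·(-0.726933)≈13.989947; next y=1/5·4.257380+1/4·13.989947≈4.348963
n=9: y≈4.348963, sp=2, e=sp−y≈-2.348963; I≈8.539672, D=e−e_prev≈-3.091583; u=1·(-2.348963)+5/4·8.539672+1/2·(-3.091583)≈6.779836; next y=1/5·4.348963+1/4·6.779836≈2.564751
n=10: y≈2.564751, sp=2, e=sp−y≈-0.564751; I≈7.974920, D=e−e_prev≈1.784211; u=1·(-0.564751)+5/4·7.974920+1/2·1.784211≈10.296005; next y=1/5·2.564751+1/4·10.296005≈3.086951
n=11: y≈3.086951, sp=2, e=sp−y≈-1.086951; I≈6.887969, D=e−e_prev≈-0.522200; u=1·(-1.086951)+5/4·6.887969+1/2·(-0.522200)≈7.261910; next y=1/5·3.086951+1/4·7.261910≈2.432868
n=12: y≈2.432868, sp=2, e=sp−y≈-0.432868; I≈6.455101, D=e−e_prev≈0.654084; u=1·(-0.432868)+5/4·6.455101+1/2·0.654084≈7.963051; next y=1/5·2.432868+1/4·7.963051≈2.477336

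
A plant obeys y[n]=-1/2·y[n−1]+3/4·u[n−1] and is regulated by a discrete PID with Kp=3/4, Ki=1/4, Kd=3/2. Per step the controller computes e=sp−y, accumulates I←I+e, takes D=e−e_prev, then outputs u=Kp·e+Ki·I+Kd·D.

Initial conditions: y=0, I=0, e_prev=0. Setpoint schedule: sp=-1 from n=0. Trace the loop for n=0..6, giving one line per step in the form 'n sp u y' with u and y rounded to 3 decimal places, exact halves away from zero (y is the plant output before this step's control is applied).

(exact arithmetic carried between steps; '≈' marks a value shown rounded to 6 d.p. or computed from one; I and e_prev carry over from the previous line; the table rounds u and y to 3 d.p., halves away from zero)
n=0: y=0, sp=-1, e=sp−y=-1; I=-1, D=e−e_prev=-1; u=3/4·(-1)+1/4·(-1)+3/2·(-1)=-2.5; next y=-1/2·0+3/4·(-2.5)=-1.875
n=1: y=-1.875, sp=-1, e=sp−y=0.875; I=-0.125, D=e−e_prev=1.875; u=3/4·0.875+1/4·(-0.125)+3/2·1.875=3.4375; next y=-1/2·(-1.875)+3/4·3.4375=3.515625
n=2: y=3.515625, sp=-1, e=sp−y=-4.515625; I=-4.640625, D=e−e_prev=-5.390625; u=3/4·(-4.515625)+1/4·(-4.640625)+3/2·(-5.390625)≈-12.632813; next y=-1/2·3.515625+3/4·(-12.632813)≈-11.232422
n=3: y≈-11.232422, sp=-1, e=sp−y≈10.232422; I≈5.591797, D=e−e_prev≈14.748047; u=3/4·10.232422+1/4·5.591797+3/2·14.748047≈31.194336; next y=-1/2·(-11.232422)+3/4·31.194336≈29.011963
n=4: y≈29.011963, sp=-1, e=sp−y≈-30.011963; I≈-24.420166, D=e−e_prev≈-40.244385; u=3/4·(-30.011963)+1/4·(-24.420166)+3/2·(-40.244385)≈-88.980591; next y=-1/2·29.011963+3/4·(-88.980591)≈-81.241425
n=5: y≈-81.241425, sp=-1, e=sp−y≈80.241425; I≈55.821259, D=e−e_prev≈110.253387; u=3/4·80.241425+1/4·55.821259+3/2·110.253387≈239.516464; next y=-1/2·(-81.241425)+3/4·239.516464≈220.258060
n=6: y≈220.258060, sp=-1, e=sp−y≈-221.258060; I≈-165.436802, D=e−e_prev≈-301.499485; u=3/4·(-221.258060)+1/4·(-165.436802)+3/2·(-301.499485)≈-659.551973; next y=-1/2·220.258060+3/4·(-659.551973)≈-604.793010

0 -1 -2.500 0.000
1 -1 3.438 -1.875
2 -1 -12.633 3.516
3 -1 31.194 -11.232
4 -1 -88.981 29.012
5 -1 239.516 -81.241
6 -1 -659.552 220.258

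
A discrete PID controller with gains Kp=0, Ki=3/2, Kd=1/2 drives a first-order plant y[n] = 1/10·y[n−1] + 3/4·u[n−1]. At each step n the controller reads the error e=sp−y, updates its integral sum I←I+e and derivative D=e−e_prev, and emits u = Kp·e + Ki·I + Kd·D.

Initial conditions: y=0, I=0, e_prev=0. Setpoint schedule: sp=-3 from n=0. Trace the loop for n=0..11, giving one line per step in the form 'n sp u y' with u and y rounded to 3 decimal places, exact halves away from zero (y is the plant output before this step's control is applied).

0 -3 -6.000 0.000
1 -3 0.000 -4.500
2 -3 -8.100 -0.450
3 -3 1.440 -6.120
4 -3 -9.891 0.468
5 -3 3.880 -7.371
6 -3 -12.571 2.173
7 -3 7.210 -9.211
8 -3 -16.560 4.486
9 -3 11.974 -11.971
10 -3 -22.307 7.784
11 -3 18.866 -15.952

(exact arithmetic carried between steps; '≈' marks a value shown rounded to 6 d.p. or computed from one; I and e_prev carry over from the previous line; the table rounds u and y to 3 d.p., halves away from zero)
n=0: y=0, sp=-3, e=sp−y=-3; I=-3, D=e−e_prev=-3; u=0·(-3)+3/2·(-3)+1/2·(-3)=-6; next y=1/10·0+3/4·(-6)=-4.5
n=1: y=-4.5, sp=-3, e=sp−y=1.5; I=-1.5, D=e−e_prev=4.5; u=0·1.5+3/2·(-1.5)+1/2·4.5=0; next y=1/10·(-4.5)+3/4·0=-0.45
n=2: y=-0.45, sp=-3, e=sp−y=-2.55; I=-4.05, D=e−e_prev=-4.05; u=0·(-2.55)+3/2·(-4.05)+1/2·(-4.05)=-8.1; next y=1/10·(-0.45)+3/4·(-8.1)=-6.12
n=3: y=-6.12, sp=-3, e=sp−y=3.12; I=-0.93, D=e−e_prev=5.67; u=0·3.12+3/2·(-0.93)+1/2·5.67=1.44; next y=1/10·(-6.12)+3/4·1.44=0.468
n=4: y=0.468, sp=-3, e=sp−y=-3.468; I=-4.398, D=e−e_prev=-6.588; u=0·(-3.468)+3/2·(-4.398)+1/2·(-6.588)=-9.891; next y=1/10·0.468+3/4·(-9.891)=-7.37145
n=5: y=-7.37145, sp=-3, e=sp−y=4.37145; I=-0.02655, D=e−e_prev=7.83945; u=0·4.37145+3/2·(-0.02655)+1/2·7.83945=3.8799; next y=1/10·(-7.37145)+3/4·3.8799=2.17278
n=6: y=2.17278, sp=-3, e=sp−y=-5.17278; I=-5.19933, D=e−e_prev=-9.54423; u=0·(-5.17278)+3/2·(-5.19933)+1/2·(-9.54423)=-12.57111; next y=1/10·2.17278+3/4·(-12.57111)≈-9.211055
n=7: y≈-9.211055, sp=-3, e=sp−y≈6.211055; I≈1.011725, D=e−e_prev≈11.383835; u=0·6.211055+3/2·1.011725+1/2·11.383835≈7.209504; next y=1/10·(-9.211055)+3/4·7.209504≈4.486023
n=8: y≈4.486023, sp=-3, e=sp−y≈-7.486023; I≈-6.474298, D=e−e_prev≈-13.697077; u=0·(-7.486023)+3/2·(-6.474298)+1/2·(-13.697077)≈-16.559986; next y=1/10·4.486023+3/4·(-16.559986)≈-11.971387
n=9: y≈-11.971387, sp=-3, e=sp−y≈8.971387; I≈2.497089, D=e−e_prev≈16.457409; u=0·8.971387+3/2·2.497089+1/2·16.457409≈11.974338; next y=1/10·(-11.971387)+3/4·11.974338≈7.783615
n=10: y≈7.783615, sp=-3, e=sp−y≈-10.783615; I≈-8.286526, D=e−e_prev≈-19.755002; u=0·(-10.783615)+3/2·(-8.286526)+1/2·(-19.755002)≈-22.307290; next y=1/10·7.783615+3/4·(-22.307290)≈-15.952106
n=11: y≈-15.952106, sp=-3, e=sp−y≈12.952106; I≈4.665580, D=e−e_prev≈23.735721; u=0·12.952106+3/2·4.665580+1/2·23.735721≈18.866230; next y=1/10·(-15.952106)+3/4·18.866230≈12.554462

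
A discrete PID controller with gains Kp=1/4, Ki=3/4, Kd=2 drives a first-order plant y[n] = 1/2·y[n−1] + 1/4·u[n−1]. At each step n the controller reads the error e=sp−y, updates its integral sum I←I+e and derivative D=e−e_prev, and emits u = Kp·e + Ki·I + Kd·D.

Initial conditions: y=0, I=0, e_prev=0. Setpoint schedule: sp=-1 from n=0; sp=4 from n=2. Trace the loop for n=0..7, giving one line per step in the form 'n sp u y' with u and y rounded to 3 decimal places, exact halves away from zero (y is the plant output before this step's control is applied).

(exact arithmetic carried between steps; '≈' marks a value shown rounded to 6 d.p. or computed from one; I and e_prev carry over from the previous line; the table rounds u and y to 3 d.p., halves away from zero)
n=0: y=0, sp=-1, e=sp−y=-1; I=-1, D=e−e_prev=-1; u=1/4·(-1)+3/4·(-1)+2·(-1)=-3; next y=1/2·0+1/4·(-3)=-0.75
n=1: y=-0.75, sp=-1, e=sp−y=-0.25; I=-1.25, D=e−e_prev=0.75; u=1/4·(-0.25)+3/4·(-1.25)+2·0.75=0.5; next y=1/2·(-0.75)+1/4·0.5=-0.25
n=2: y=-0.25, sp=4, e=sp−y=4.25; I=3, D=e−e_prev=4.5; u=1/4·4.25+3/4·3+2·4.5=12.3125; next y=1/2·(-0.25)+1/4·12.3125=2.953125
n=3: y=2.953125, sp=4, e=sp−y=1.046875; I=4.046875, D=e−e_prev=-3.203125; u=1/4·1.046875+3/4·4.046875+2·(-3.203125)=-3.109375; next y=1/2·2.953125+1/4·(-3.109375)≈0.699219
n=4: y≈0.699219, sp=4, e=sp−y≈3.300781; I≈7.347656, D=e−e_prev≈2.253906; u=1/4·3.300781+3/4·7.347656+2·2.253906≈10.84375; next y=1/2·0.699219+1/4·10.84375≈3.060547
n=5: y≈3.060547, sp=4, e=sp−y≈0.939453; I≈8.287109, D=e−e_prev≈-2.361328; u=1/4·0.939453+3/4·8.287109+2·(-2.361328)≈1.727539; next y=1/2·3.060547+1/4·1.727539≈1.962158
n=6: y≈1.962158, sp=4, e=sp−y≈2.037842; I≈10.324951, D=e−e_prev≈1.098389; u=1/4·2.037842+3/4·10.324951+2·1.098389≈10.449951; next y=1/2·1.962158+1/4·10.449951≈3.593567
n=7: y≈3.593567, sp=4, e=sp−y≈0.406433; I≈10.731384, D=e−e_prev≈-1.631409; u=1/4·0.406433+3/4·10.731384+2·(-1.631409)≈4.887329; next y=1/2·3.593567+1/4·4.887329≈3.018616

0 -1 -3.000 0.000
1 -1 0.500 -0.750
2 4 12.313 -0.250
3 4 -3.109 2.953
4 4 10.844 0.699
5 4 1.728 3.061
6 4 10.450 1.962
7 4 4.887 3.594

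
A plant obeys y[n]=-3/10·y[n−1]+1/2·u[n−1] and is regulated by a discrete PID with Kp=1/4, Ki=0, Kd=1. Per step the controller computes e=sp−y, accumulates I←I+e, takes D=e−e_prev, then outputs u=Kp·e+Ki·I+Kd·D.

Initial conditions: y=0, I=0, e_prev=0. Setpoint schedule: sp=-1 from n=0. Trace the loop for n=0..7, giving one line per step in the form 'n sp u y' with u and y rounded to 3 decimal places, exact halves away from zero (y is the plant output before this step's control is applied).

(exact arithmetic carried between steps; '≈' marks a value shown rounded to 6 d.p. or computed from one; I and e_prev carry over from the previous line; the table rounds u and y to 3 d.p., halves away from zero)
n=0: y=0, sp=-1, e=sp−y=-1; I=-1, D=e−e_prev=-1; u=1/4·(-1)+0·(-1)+1·(-1)=-1.25; next y=-3/10·0+1/2·(-1.25)=-0.625
n=1: y=-0.625, sp=-1, e=sp−y=-0.375; I=-1.375, D=e−e_prev=0.625; u=1/4·(-0.375)+0·(-1.375)+1·0.625=0.53125; next y=-3/10·(-0.625)+1/2·0.53125=0.453125
n=2: y=0.453125, sp=-1, e=sp−y=-1.453125; I=-2.828125, D=e−e_prev=-1.078125; u=1/4·(-1.453125)+0·(-2.828125)+1·(-1.078125)≈-1.441406; next y=-3/10·0.453125+1/2·(-1.441406)≈-0.856641
n=3: y≈-0.856641, sp=-1, e=sp−y≈-0.143359; I≈-2.971484, D=e−e_prev≈1.309766; u=1/4·(-0.143359)+0·(-2.971484)+1·1.309766≈1.273926; next y=-3/10·(-0.856641)+1/2·1.273926≈0.893955
n=4: y≈0.893955, sp=-1, e=sp−y≈-1.893955; I≈-4.865439, D=e−e_prev≈-1.750596; u=1/4·(-1.893955)+0·(-4.865439)+1·(-1.750596)≈-2.224084; next y=-3/10·0.893955+1/2·(-2.224084)≈-1.380229
n=5: y≈-1.380229, sp=-1, e=sp−y≈0.380229; I≈-4.485211, D=e−e_prev≈2.274184; u=1/4·0.380229+0·(-4.485211)+1·2.274184≈2.369241; next y=-3/10·(-1.380229)+1/2·2.369241≈1.598689
n=6: y≈1.598689, sp=-1, e=sp−y≈-2.598689; I≈-7.083900, D=e−e_prev≈-2.978918; u=1/4·(-2.598689)+0·(-7.083900)+1·(-2.978918)≈-3.628590; next y=-3/10·1.598689+1/2·(-3.628590)≈-2.293902
n=7: y≈-2.293902, sp=-1, e=sp−y≈1.293902; I≈-5.789998, D=e−e_prev≈3.892591; u=1/4·1.293902+0·(-5.789998)+1·3.892591≈4.216066; next y=-3/10·(-2.293902)+1/2·4.216066≈2.796204

0 -1 -1.250 0.000
1 -1 0.531 -0.625
2 -1 -1.441 0.453
3 -1 1.274 -0.857
4 -1 -2.224 0.894
5 -1 2.369 -1.380
6 -1 -3.629 1.599
7 -1 4.216 -2.294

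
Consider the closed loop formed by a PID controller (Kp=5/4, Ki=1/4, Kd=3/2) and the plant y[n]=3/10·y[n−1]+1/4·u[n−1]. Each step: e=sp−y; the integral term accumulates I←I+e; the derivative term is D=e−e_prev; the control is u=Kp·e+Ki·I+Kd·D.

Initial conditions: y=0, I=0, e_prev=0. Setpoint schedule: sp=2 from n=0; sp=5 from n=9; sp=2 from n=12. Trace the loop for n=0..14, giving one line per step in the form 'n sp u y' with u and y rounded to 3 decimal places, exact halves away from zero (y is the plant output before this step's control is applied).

(exact arithmetic carried between steps; '≈' marks a value shown rounded to 6 d.p. or computed from one; I and e_prev carry over from the previous line; the table rounds u and y to 3 d.p., halves away from zero)
n=0: y=0, sp=2, e=sp−y=2; I=2, D=e−e_prev=2; u=5/4·2+1/4·2+3/2·2=6; next y=3/10·0+1/4·6=1.5
n=1: y=1.5, sp=2, e=sp−y=0.5; I=2.5, D=e−e_prev=-1.5; u=5/4·0.5+1/4·2.5+3/2·(-1.5)=-1; next y=3/10·1.5+1/4·(-1)=0.2
n=2: y=0.2, sp=2, e=sp−y=1.8; I=4.3, D=e−e_prev=1.3; u=5/4·1.8+1/4·4.3+3/2·1.3=5.275; next y=3/10·0.2+1/4·5.275=1.37875
n=3: y=1.37875, sp=2, e=sp−y=0.62125; I=4.92125, D=e−e_prev=-1.17875; u=5/4·0.62125+1/4·4.92125+3/2·(-1.17875)=0.23875; next y=3/10·1.37875+1/4·0.23875≈0.473313
n=4: y≈0.473313, sp=2, e=sp−y≈1.526688; I≈6.447938, D=e−e_prev≈0.905438; u=5/4·1.526688+1/4·6.447938+3/2·0.905438≈4.8785; next y=3/10·0.473313+1/4·4.8785≈1.361619
n=5: y≈1.361619, sp=2, e=sp−y≈0.638381; I≈7.086319, D=e−e_prev≈-0.888306; u=5/4·0.638381+1/4·7.086319+3/2·(-0.888306)≈1.237097; next y=3/10·1.361619+1/4·1.237097≈0.717760
n=6: y≈0.717760, sp=2, e=sp−y≈1.282240; I≈8.368559, D=e−e_prev≈0.643859; u=5/4·1.282240+1/4·8.368559+3/2·0.643859≈4.660728; next y=3/10·0.717760+1/4·4.660728≈1.380510
n=7: y≈1.380510, sp=2, e=sp−y≈0.619490; I≈8.988049, D=e−e_prev≈-0.662750; u=5/4·0.619490+1/4·8.988049+3/2·(-0.662750)≈2.027249; next y=3/10·1.380510+1/4·2.027249≈0.920965
n=8: y≈0.920965, sp=2, e=sp−y≈1.079035; I≈10.067084, D=e−e_prev≈0.459545; u=5/4·1.079035+1/4·10.067084+3/2·0.459545≈4.554881; next y=3/10·0.920965+1/4·4.554881≈1.415010
n=9: y≈1.415010, sp=5, e=sp−y≈3.584990; I≈13.652074, D=e−e_prev≈2.505955; u=5/4·3.584990+1/4·13.652074+3/2·2.505955≈11.653189; next y=3/10·1.415010+1/4·11.653189≈3.337800
n=10: y≈3.337800, sp=5, e=sp−y≈1.662200; I≈15.314273, D=e−e_prev≈-1.922790; u=5/4·1.662200+1/4·15.314273+3/2·(-1.922790)≈3.022132; next y=3/10·3.337800+1/4·3.022132≈1.756873
n=11: y≈1.756873, sp=5, e=sp−y≈3.243127; I≈18.557400, D=e−e_prev≈1.580927; u=5/4·3.243127+1/4·18.557400+3/2·1.580927≈11.064649; next y=3/10·1.756873+1/4·11.064649≈3.293224
n=12: y≈3.293224, sp=2, e=sp−y≈-1.293224; I≈17.264176, D=e−e_prev≈-4.536351; u=5/4·(-1.293224)+1/4·17.264176+3/2·(-4.536351)≈-4.105013; next y=3/10·3.293224+1/4·(-4.105013)≈-0.038286
n=13: y≈-0.038286, sp=2, e=sp−y≈2.038286; I≈19.302462, D=e−e_prev≈3.331510; u=5/4·2.038286+1/4·19.302462+3/2·3.331510≈12.370738; next y=3/10·(-0.038286)+1/4·12.370738≈3.081199
n=14: y≈3.081199, sp=2, e=sp−y≈-1.081199; I≈18.221263, D=e−e_prev≈-3.119485; u=5/4·(-1.081199)+1/4·18.221263+3/2·(-3.119485)≈-1.475410; next y=3/10·3.081199+1/4·(-1.475410)≈0.555507

0 2 6.000 0.000
1 2 -1.000 1.500
2 2 5.275 0.200
3 2 0.239 1.379
4 2 4.879 0.473
5 2 1.237 1.362
6 2 4.661 0.718
7 2 2.027 1.381
8 2 4.555 0.921
9 5 11.653 1.415
10 5 3.022 3.338
11 5 11.065 1.757
12 2 -4.105 3.293
13 2 12.371 -0.038
14 2 -1.475 3.081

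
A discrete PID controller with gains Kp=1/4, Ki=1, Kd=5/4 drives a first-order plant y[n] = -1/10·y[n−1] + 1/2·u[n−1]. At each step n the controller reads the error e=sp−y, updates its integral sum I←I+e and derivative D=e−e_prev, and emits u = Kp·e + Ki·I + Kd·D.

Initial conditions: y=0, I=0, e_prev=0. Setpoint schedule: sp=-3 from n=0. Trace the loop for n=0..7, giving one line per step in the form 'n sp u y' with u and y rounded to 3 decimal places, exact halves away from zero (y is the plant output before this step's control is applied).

0 -3 -7.500 0.000
1 -3 2.625 -3.750
2 -3 -14.906 1.688
3 -3 10.477 -7.622
4 -3 -30.594 6.000
5 -3 32.177 -15.897
6 -3 -66.236 17.678
7 -3 86.466 -34.886

(exact arithmetic carried between steps; '≈' marks a value shown rounded to 6 d.p. or computed from one; I and e_prev carry over from the previous line; the table rounds u and y to 3 d.p., halves away from zero)
n=0: y=0, sp=-3, e=sp−y=-3; I=-3, D=e−e_prev=-3; u=1/4·(-3)+1·(-3)+5/4·(-3)=-7.5; next y=-1/10·0+1/2·(-7.5)=-3.75
n=1: y=-3.75, sp=-3, e=sp−y=0.75; I=-2.25, D=e−e_prev=3.75; u=1/4·0.75+1·(-2.25)+5/4·3.75=2.625; next y=-1/10·(-3.75)+1/2·2.625=1.6875
n=2: y=1.6875, sp=-3, e=sp−y=-4.6875; I=-6.9375, D=e−e_prev=-5.4375; u=1/4·(-4.6875)+1·(-6.9375)+5/4·(-5.4375)=-14.90625; next y=-1/10·1.6875+1/2·(-14.90625)=-7.621875
n=3: y=-7.621875, sp=-3, e=sp−y=4.621875; I=-2.315625, D=e−e_prev=9.309375; u=1/4·4.621875+1·(-2.315625)+5/4·9.309375≈10.476563; next y=-1/10·(-7.621875)+1/2·10.476563≈6.000469
n=4: y≈6.000469, sp=-3, e=sp−y≈-9.000469; I≈-11.316094, D=e−e_prev≈-13.622344; u=1/4·(-9.000469)+1·(-11.316094)+5/4·(-13.622344)≈-30.594141; next y=-1/10·6.000469+1/2·(-30.594141)≈-15.897117
n=5: y≈-15.897117, sp=-3, e=sp−y≈12.897117; I≈1.581023, D=e−e_prev≈21.897586; u=1/4·12.897117+1·1.581023+5/4·21.897586≈32.177285; next y=-1/10·(-15.897117)+1/2·32.177285≈17.678354
n=6: y≈17.678354, sp=-3, e=sp−y≈-20.678354; I≈-19.097331, D=e−e_prev≈-33.575471; u=1/4·(-20.678354)+1·(-19.097331)+5/4·(-33.575471)≈-66.236259; next y=-1/10·17.678354+1/2·(-66.236259)≈-34.885965
n=7: y≈-34.885965, sp=-3, e=sp−y≈31.885965; I≈12.788634, D=e−e_prev≈52.564319; u=1/4·31.885965+1·12.788634+5/4·52.564319≈86.465524; next y=-1/10·(-34.885965)+1/2·86.465524≈46.721359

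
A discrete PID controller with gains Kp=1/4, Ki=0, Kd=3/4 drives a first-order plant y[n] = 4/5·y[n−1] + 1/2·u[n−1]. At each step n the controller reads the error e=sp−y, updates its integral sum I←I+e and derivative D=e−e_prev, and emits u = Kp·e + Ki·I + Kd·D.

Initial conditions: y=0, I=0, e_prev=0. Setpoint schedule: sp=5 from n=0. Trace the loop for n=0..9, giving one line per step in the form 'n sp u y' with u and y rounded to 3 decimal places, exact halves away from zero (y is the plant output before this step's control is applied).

0 5 5.000 0.000
1 5 -1.250 2.500
2 5 1.750 1.375
3 5 0.306 1.975
4 5 0.998 1.733
5 5 0.664 1.886
6 5 0.824 1.841
7 5 0.746 1.884
8 5 0.783 1.881
9 5 0.765 1.896

(exact arithmetic carried between steps; '≈' marks a value shown rounded to 6 d.p. or computed from one; I and e_prev carry over from the previous line; the table rounds u and y to 3 d.p., halves away from zero)
n=0: y=0, sp=5, e=sp−y=5; I=5, D=e−e_prev=5; u=1/4·5+0·5+3/4·5=5; next y=4/5·0+1/2·5=2.5
n=1: y=2.5, sp=5, e=sp−y=2.5; I=7.5, D=e−e_prev=-2.5; u=1/4·2.5+0·7.5+3/4·(-2.5)=-1.25; next y=4/5·2.5+1/2·(-1.25)=1.375
n=2: y=1.375, sp=5, e=sp−y=3.625; I=11.125, D=e−e_prev=1.125; u=1/4·3.625+0·11.125+3/4·1.125=1.75; next y=4/5·1.375+1/2·1.75=1.975
n=3: y=1.975, sp=5, e=sp−y=3.025; I=14.15, D=e−e_prev=-0.6; u=1/4·3.025+0·14.15+3/4·(-0.6)=0.30625; next y=4/5·1.975+1/2·0.30625=1.733125
n=4: y=1.733125, sp=5, e=sp−y=3.266875; I=17.416875, D=e−e_prev=0.241875; u=1/4·3.266875+0·17.416875+3/4·0.241875=0.998125; next y=4/5·1.733125+1/2·0.998125≈1.885563
n=5: y≈1.885563, sp=5, e=sp−y≈3.114438; I≈20.531313, D=e−e_prev≈-0.152438; u=1/4·3.114438+0·20.531313+3/4·(-0.152438)≈0.664281; next y=4/5·1.885563+1/2·0.664281≈1.840591
n=6: y≈1.840591, sp=5, e=sp−y≈3.159409; I≈23.690722, D=e−e_prev≈0.044972; u=1/4·3.159409+0·23.690722+3/4·0.044972≈0.823581; next y=4/5·1.840591+1/2·0.823581≈1.884263
n=7: y≈1.884263, sp=5, e=sp−y≈3.115737; I≈26.806459, D=e−e_prev≈-0.043673; u=1/4·3.115737+0·26.806459+3/4·(-0.043673)≈0.746180; next y=4/5·1.884263+1/2·0.746180≈1.880500
n=8: y≈1.880500, sp=5, e=sp−y≈3.119500; I≈29.925958, D=e−e_prev≈0.003763; u=1/4·3.119500+0·29.925958+3/4·0.003763≈0.782697; next y=4/5·1.880500+1/2·0.782697≈1.895749
n=9: y≈1.895749, sp=5, e=sp−y≈3.104251; I≈33.030210, D=e−e_prev≈-0.015248; u=1/4·3.104251+0·33.030210+3/4·(-0.015248)≈0.764627; next y=4/5·1.895749+1/2·0.764627≈1.898912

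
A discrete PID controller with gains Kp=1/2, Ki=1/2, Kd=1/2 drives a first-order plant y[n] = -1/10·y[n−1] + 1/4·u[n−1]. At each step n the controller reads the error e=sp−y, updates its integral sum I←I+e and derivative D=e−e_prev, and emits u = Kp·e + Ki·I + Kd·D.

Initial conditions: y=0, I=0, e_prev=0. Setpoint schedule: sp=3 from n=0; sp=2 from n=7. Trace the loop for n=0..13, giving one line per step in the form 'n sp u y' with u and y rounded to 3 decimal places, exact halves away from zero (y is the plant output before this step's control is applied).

0 3 4.500 0.000
1 3 2.813 1.125
2 3 5.114 0.591
3 3 5.108 1.219
4 3 6.409 1.155
5 3 6.802 1.487
6 3 7.627 1.552
7 2 6.584 1.752
8 2 7.729 1.471
9 2 7.382 1.785
10 2 7.824 1.667
11 2 7.748 1.789
12 2 7.961 1.758
13 2 7.982 1.814

(exact arithmetic carried between steps; '≈' marks a value shown rounded to 6 d.p. or computed from one; I and e_prev carry over from the previous line; the table rounds u and y to 3 d.p., halves away from zero)
n=0: y=0, sp=3, e=sp−y=3; I=3, D=e−e_prev=3; u=1/2·3+1/2·3+1/2·3=4.5; next y=-1/10·0+1/4·4.5=1.125
n=1: y=1.125, sp=3, e=sp−y=1.875; I=4.875, D=e−e_prev=-1.125; u=1/2·1.875+1/2·4.875+1/2·(-1.125)=2.8125; next y=-1/10·1.125+1/4·2.8125=0.590625
n=2: y=0.590625, sp=3, e=sp−y=2.409375; I=7.284375, D=e−e_prev=0.534375; u=1/2·2.409375+1/2·7.284375+1/2·0.534375≈5.114063; next y=-1/10·0.590625+1/4·5.114063≈1.219453
n=3: y≈1.219453, sp=3, e=sp−y≈1.780547; I≈9.064922, D=e−e_prev≈-0.628828; u=1/2·1.780547+1/2·9.064922+1/2·(-0.628828)≈5.108320; next y=-1/10·1.219453+1/4·5.108320≈1.155135
n=4: y≈1.155135, sp=3, e=sp−y≈1.844865; I≈10.909787, D=e−e_prev≈0.064318; u=1/2·1.844865+1/2·10.909787+1/2·0.064318≈6.409485; next y=-1/10·1.155135+1/4·6.409485≈1.486858
n=5: y≈1.486858, sp=3, e=sp−y≈1.513142; I≈12.422929, D=e−e_prev≈-0.331723; u=1/2·1.513142+1/2·12.422929+1/2·(-0.331723)≈6.802174; next y=-1/10·1.486858+1/4·6.802174≈1.551858
n=6: y≈1.551858, sp=3, e=sp−y≈1.448142; I≈13.871071, D=e−e_prev≈-0.065000; u=1/2·1.448142+1/2·13.871071+1/2·(-0.065000)≈7.627107; next y=-1/10·1.551858+1/4·7.627107≈1.751591
n=7: y≈1.751591, sp=2, e=sp−y≈0.248409; I≈14.119481, D=e−e_prev≈-1.199733; u=1/2·0.248409+1/2·14.119481+1/2·(-1.199733)≈6.584078; next y=-1/10·1.751591+1/4·6.584078≈1.470860
n=8: y≈1.470860, sp=2, e=sp−y≈0.529140; I≈14.648620, D=e−e_prev≈0.280731; u=1/2·0.529140+1/2·14.648620+1/2·0.280731≈7.729245; next y=-1/10·1.470860+1/4·7.729245≈1.785225
n=9: y≈1.785225, sp=2, e=sp−y≈0.214775; I≈14.863395, D=e−e_prev≈-0.314365; u=1/2·0.214775+1/2·14.863395+1/2·(-0.314365)≈7.381902; next y=-1/10·1.785225+1/4·7.381902≈1.666953
n=10: y≈1.666953, sp=2, e=sp−y≈0.333047; I≈15.196442, D=e−e_prev≈0.118272; u=1/2·0.333047+1/2·15.196442+1/2·0.118272≈7.823880; next y=-1/10·1.666953+1/4·7.823880≈1.789275
n=11: y≈1.789275, sp=2, e=sp−y≈0.210725; I≈15.407167, D=e−e_prev≈-0.122322; u=1/2·0.210725+1/2·15.407167+1/2·(-0.122322)≈7.747785; next y=-1/10·1.789275+1/4·7.747785≈1.758019
n=12: y≈1.758019, sp=2, e=sp−y≈0.241981; I≈15.649148, D=e−e_prev≈0.031256; u=1/2·0.241981+1/2·15.649148+1/2·0.031256≈7.961193; next y=-1/10·1.758019+1/4·7.961193≈1.814496
n=13: y≈1.814496, sp=2, e=sp−y≈0.185504; I≈15.834652, D=e−e_prev≈-0.056477; u=1/2·0.185504+1/2·15.834652+1/2·(-0.056477)≈7.981839; next y=-1/10·1.814496+1/4·7.981839≈1.814010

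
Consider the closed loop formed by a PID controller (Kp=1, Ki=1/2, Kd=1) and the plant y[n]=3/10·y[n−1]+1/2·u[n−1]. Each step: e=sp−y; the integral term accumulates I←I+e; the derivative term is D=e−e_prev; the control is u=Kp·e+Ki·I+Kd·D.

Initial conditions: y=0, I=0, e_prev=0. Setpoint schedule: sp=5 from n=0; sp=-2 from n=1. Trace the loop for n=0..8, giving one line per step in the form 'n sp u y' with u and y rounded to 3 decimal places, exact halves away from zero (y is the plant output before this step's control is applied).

0 5 12.500 0.000
1 -2 -23.125 6.250
2 -2 25.844 -9.688
3 -2 -35.508 10.016
4 -2 40.100 -14.749
5 -2 -54.226 15.625
6 -2 62.462 -22.426
7 -2 -82.698 24.503
8 -2 97.233 -33.998

(exact arithmetic carried between steps; '≈' marks a value shown rounded to 6 d.p. or computed from one; I and e_prev carry over from the previous line; the table rounds u and y to 3 d.p., halves away from zero)
n=0: y=0, sp=5, e=sp−y=5; I=5, D=e−e_prev=5; u=1·5+1/2·5+1·5=12.5; next y=3/10·0+1/2·12.5=6.25
n=1: y=6.25, sp=-2, e=sp−y=-8.25; I=-3.25, D=e−e_prev=-13.25; u=1·(-8.25)+1/2·(-3.25)+1·(-13.25)=-23.125; next y=3/10·6.25+1/2·(-23.125)=-9.6875
n=2: y=-9.6875, sp=-2, e=sp−y=7.6875; I=4.4375, D=e−e_prev=15.9375; u=1·7.6875+1/2·4.4375+1·15.9375=25.84375; next y=3/10·(-9.6875)+1/2·25.84375=10.015625
n=3: y=10.015625, sp=-2, e=sp−y=-12.015625; I=-7.578125, D=e−e_prev=-19.703125; u=1·(-12.015625)+1/2·(-7.578125)+1·(-19.703125)≈-35.507813; next y=3/10·10.015625+1/2·(-35.507813)≈-14.749219
n=4: y≈-14.749219, sp=-2, e=sp−y≈12.749219; I≈5.171094, D=e−e_prev≈24.764844; u=1·12.749219+1/2·5.171094+1·24.764844≈40.099609; next y=3/10·(-14.749219)+1/2·40.099609≈15.625039
n=5: y≈15.625039, sp=-2, e=sp−y≈-17.625039; I≈-12.453945, D=e−e_prev≈-30.374258; u=1·(-17.625039)+1/2·(-12.453945)+1·(-30.374258)≈-54.226270; next y=3/10·15.625039+1/2·(-54.226270)≈-22.425623
n=6: y≈-22.425623, sp=-2, e=sp−y≈20.425623; I≈7.971678, D=e−e_prev≈38.050662; u=1·20.425623+1/2·7.971678+1·38.050662≈62.462124; next y=3/10·(-22.425623)+1/2·62.462124≈24.503375
n=7: y≈24.503375, sp=-2, e=sp−y≈-26.503375; I≈-18.531697, D=e−e_prev≈-46.928998; u=1·(-26.503375)+1/2·(-18.531697)+1·(-46.928998)≈-82.698222; next y=3/10·24.503375+1/2·(-82.698222)≈-33.998098
n=8: y≈-33.998098, sp=-2, e=sp−y≈31.998098; I≈13.466401, D=e−e_prev≈58.501474; u=1·31.998098+1/2·13.466401+1·58.501474≈97.232772; next y=3/10·(-33.998098)+1/2·97.232772≈38.416957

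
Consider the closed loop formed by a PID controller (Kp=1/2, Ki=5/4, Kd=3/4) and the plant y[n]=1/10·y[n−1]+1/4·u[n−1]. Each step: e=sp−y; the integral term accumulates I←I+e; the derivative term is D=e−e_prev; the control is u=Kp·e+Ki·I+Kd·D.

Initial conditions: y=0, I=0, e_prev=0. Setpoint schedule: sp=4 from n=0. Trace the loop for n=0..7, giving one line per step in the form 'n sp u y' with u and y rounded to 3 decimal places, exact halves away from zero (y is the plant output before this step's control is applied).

(exact arithmetic carried between steps; '≈' marks a value shown rounded to 6 d.p. or computed from one; I and e_prev carry over from the previous line; the table rounds u and y to 3 d.p., halves away from zero)
n=0: y=0, sp=4, e=sp−y=4; I=4, D=e−e_prev=4; u=1/2·4+5/4·4+3/4·4=10; next y=1/10·0+1/4·10=2.5
n=1: y=2.5, sp=4, e=sp−y=1.5; I=5.5, D=e−e_prev=-2.5; u=1/2·1.5+5/4·5.5+3/4·(-2.5)=5.75; next y=1/10·2.5+1/4·5.75=1.6875
n=2: y=1.6875, sp=4, e=sp−y=2.3125; I=7.8125, D=e−e_prev=0.8125; u=1/2·2.3125+5/4·7.8125+3/4·0.8125=11.53125; next y=1/10·1.6875+1/4·11.53125≈3.051563
n=3: y≈3.051563, sp=4, e=sp−y≈0.948438; I≈8.760938, D=e−e_prev≈-1.364063; u=1/2·0.948438+5/4·8.760938+3/4·(-1.364063)≈10.402344; next y=1/10·3.051563+1/4·10.402344≈2.905742
n=4: y≈2.905742, sp=4, e=sp−y≈1.094258; I≈9.855195, D=e−e_prev≈0.145820; u=1/2·1.094258+5/4·9.855195+3/4·0.145820≈12.975488; next y=1/10·2.905742+1/4·12.975488≈3.534446
n=5: y≈3.534446, sp=4, e=sp−y≈0.465554; I≈10.320749, D=e−e_prev≈-0.628704; u=1/2·0.465554+5/4·10.320749+3/4·(-0.628704)≈12.662185; next y=1/10·3.534446+1/4·12.662185≈3.518991
n=6: y≈3.518991, sp=4, e=sp−y≈0.481009; I≈10.801758, D=e−e_prev≈0.015455; u=1/2·0.481009+5/4·10.801758+3/4·0.015455≈13.754294; next y=1/10·3.518991+1/4·13.754294≈3.790473
n=7: y≈3.790473, sp=4, e=sp−y≈0.209527; I≈11.011286, D=e−e_prev≈-0.271482; u=1/2·0.209527+5/4·11.011286+3/4·(-0.271482)≈13.665260; next y=1/10·3.790473+1/4·13.665260≈3.795362

0 4 10.000 0.000
1 4 5.750 2.500
2 4 11.531 1.688
3 4 10.402 3.052
4 4 12.975 2.906
5 4 12.662 3.534
6 4 13.754 3.519
7 4 13.665 3.790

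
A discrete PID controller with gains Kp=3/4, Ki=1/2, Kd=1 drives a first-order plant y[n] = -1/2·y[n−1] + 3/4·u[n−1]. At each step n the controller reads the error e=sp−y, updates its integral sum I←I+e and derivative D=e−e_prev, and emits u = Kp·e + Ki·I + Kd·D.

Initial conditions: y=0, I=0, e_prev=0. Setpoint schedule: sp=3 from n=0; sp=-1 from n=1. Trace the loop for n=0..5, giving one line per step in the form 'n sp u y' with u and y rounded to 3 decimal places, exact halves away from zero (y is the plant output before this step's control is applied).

0 3 6.750 0.000
1 -1 -15.141 5.063
2 -1 33.526 -13.887
3 -1 -82.423 32.088
4 -1 194.394 -77.861
5 -1 -467.946 184.726

(exact arithmetic carried between steps; '≈' marks a value shown rounded to 6 d.p. or computed from one; I and e_prev carry over from the previous line; the table rounds u and y to 3 d.p., halves away from zero)
n=0: y=0, sp=3, e=sp−y=3; I=3, D=e−e_prev=3; u=3/4·3+1/2·3+1·3=6.75; next y=-1/2·0+3/4·6.75=5.0625
n=1: y=5.0625, sp=-1, e=sp−y=-6.0625; I=-3.0625, D=e−e_prev=-9.0625; u=3/4·(-6.0625)+1/2·(-3.0625)+1·(-9.0625)=-15.140625; next y=-1/2·5.0625+3/4·(-15.140625)≈-13.886719
n=2: y≈-13.886719, sp=-1, e=sp−y≈12.886719; I≈9.824219, D=e−e_prev≈18.949219; u=3/4·12.886719+1/2·9.824219+1·18.949219≈33.526367; next y=-1/2·(-13.886719)+3/4·33.526367≈32.088135
n=3: y≈32.088135, sp=-1, e=sp−y≈-33.088135; I≈-23.263916, D=e−e_prev≈-45.974854; u=3/4·(-33.088135)+1/2·(-23.263916)+1·(-45.974854)≈-82.422913; next y=-1/2·32.088135+3/4·(-82.422913)≈-77.861252
n=4: y≈-77.861252, sp=-1, e=sp−y≈76.861252; I≈53.597336, D=e−e_prev≈109.949387; u=3/4·76.861252+1/2·53.597336+1·109.949387≈194.393993; next y=-1/2·(-77.861252)+3/4·194.393993≈184.726121
n=5: y≈184.726121, sp=-1, e=sp−y≈-185.726121; I≈-132.128785, D=e−e_prev≈-262.587373; u=3/4·(-185.726121)+1/2·(-132.128785)+1·(-262.587373)≈-467.946356; next y=-1/2·184.726121+3/4·(-467.946356)≈-443.322828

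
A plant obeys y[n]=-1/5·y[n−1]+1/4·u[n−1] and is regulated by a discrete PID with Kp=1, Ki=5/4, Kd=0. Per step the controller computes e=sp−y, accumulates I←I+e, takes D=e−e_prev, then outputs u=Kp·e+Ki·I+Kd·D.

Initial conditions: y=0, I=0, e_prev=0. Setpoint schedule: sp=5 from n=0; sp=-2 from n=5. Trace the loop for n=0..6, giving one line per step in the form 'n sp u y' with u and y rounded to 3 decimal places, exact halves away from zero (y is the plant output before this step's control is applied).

(exact arithmetic carried between steps; '≈' marks a value shown rounded to 6 d.p. or computed from one; I and e_prev carry over from the previous line; the table rounds u and y to 3 d.p., halves away from zero)
n=0: y=0, sp=5, e=sp−y=5; I=5, D=e−e_prev=5; u=1·5+5/4·5+0·5=11.25; next y=-1/5·0+1/4·11.25=2.8125
n=1: y=2.8125, sp=5, e=sp−y=2.1875; I=7.1875, D=e−e_prev=-2.8125; u=1·2.1875+5/4·7.1875+0·(-2.8125)=11.171875; next y=-1/5·2.8125+1/4·11.171875≈2.230469
n=2: y≈2.230469, sp=5, e=sp−y≈2.769531; I≈9.957031, D=e−e_prev≈0.582031; u=1·2.769531+5/4·9.957031+0·0.582031≈15.215820; next y=-1/5·2.230469+1/4·15.215820≈3.357861
n=3: y≈3.357861, sp=5, e=sp−y≈1.642139; I≈11.599170, D=e−e_prev≈-1.127393; u=1·1.642139+5/4·11.599170+0·(-1.127393)≈16.141101; next y=-1/5·3.357861+1/4·16.141101≈3.363703
n=4: y≈3.363703, sp=5, e=sp−y≈1.636297; I≈13.235467, D=e−e_prev≈-0.005842; u=1·1.636297+5/4·13.235467+0·(-0.005842)≈18.180631; next y=-1/5·3.363703+1/4·18.180631≈3.872417
n=5: y≈3.872417, sp=-2, e=sp−y≈-5.872417; I≈7.363050, D=e−e_prev≈-7.508714; u=1·(-5.872417)+5/4·7.363050+0·(-7.508714)≈3.331395; next y=-1/5·3.872417+1/4·3.331395≈0.058365
n=6: y≈0.058365, sp=-2, e=sp−y≈-2.058365; I≈5.304684, D=e−e_prev≈3.814052; u=1·(-2.058365)+5/4·5.304684+0·3.814052≈4.572490; next y=-1/5·0.058365+1/4·4.572490≈1.131449

0 5 11.250 0.000
1 5 11.172 2.813
2 5 15.216 2.230
3 5 16.141 3.358
4 5 18.181 3.364
5 -2 3.331 3.872
6 -2 4.572 0.058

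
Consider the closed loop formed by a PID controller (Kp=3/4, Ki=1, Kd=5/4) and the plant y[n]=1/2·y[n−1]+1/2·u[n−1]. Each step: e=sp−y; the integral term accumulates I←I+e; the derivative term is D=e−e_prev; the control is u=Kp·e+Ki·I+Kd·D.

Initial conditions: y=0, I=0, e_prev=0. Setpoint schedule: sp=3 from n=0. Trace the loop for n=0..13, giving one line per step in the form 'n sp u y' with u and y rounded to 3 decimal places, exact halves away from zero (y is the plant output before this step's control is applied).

(exact arithmetic carried between steps; '≈' marks a value shown rounded to 6 d.p. or computed from one; I and e_prev carry over from the previous line; the table rounds u and y to 3 d.p., halves away from zero)
n=0: y=0, sp=3, e=sp−y=3; I=3, D=e−e_prev=3; u=3/4·3+1·3+5/4·3=9; next y=1/2·0+1/2·9=4.5
n=1: y=4.5, sp=3, e=sp−y=-1.5; I=1.5, D=e−e_prev=-4.5; u=3/4·(-1.5)+1·1.5+5/4·(-4.5)=-5.25; next y=1/2·4.5+1/2·(-5.25)=-0.375
n=2: y=-0.375, sp=3, e=sp−y=3.375; I=4.875, D=e−e_prev=4.875; u=3/4·3.375+1·4.875+5/4·4.875=13.5; next y=1/2·(-0.375)+1/2·13.5=6.5625
n=3: y=6.5625, sp=3, e=sp−y=-3.5625; I=1.3125, D=e−e_prev=-6.9375; u=3/4·(-3.5625)+1·1.3125+5/4·(-6.9375)=-10.03125; next y=1/2·6.5625+1/2·(-10.03125)=-1.734375
n=4: y=-1.734375, sp=3, e=sp−y=4.734375; I=6.046875, D=e−e_prev=8.296875; u=3/4·4.734375+1·6.046875+5/4·8.296875=19.96875; next y=1/2·(-1.734375)+1/2·19.96875≈9.117188
n=5: y≈9.117188, sp=3, e=sp−y≈-6.117188; I≈-0.070313, D=e−e_prev≈-10.851563; u=3/4·(-6.117188)+1·(-0.070313)+5/4·(-10.851563)≈-18.222656; next y=1/2·9.117188+1/2·(-18.222656)≈-4.552734
n=6: y≈-4.552734, sp=3, e=sp−y≈7.552734; I≈7.482422, D=e−e_prev≈13.669922; u=3/4·7.552734+1·7.482422+5/4·13.669922≈30.234375; next y=1/2·(-4.552734)+1/2·30.234375≈12.840820
n=7: y≈12.840820, sp=3, e=sp−y≈-9.840820; I≈-2.358398, D=e−e_prev≈-17.393555; u=3/4·(-9.840820)+1·(-2.358398)+5/4·(-17.393555)≈-31.480957; next y=1/2·12.840820+1/2·(-31.480957)≈-9.320068
n=8: y≈-9.320068, sp=3, e=sp−y≈12.320068; I≈9.961670, D=e−e_prev≈22.160889; u=3/4·12.320068+1·9.961670+5/4·22.160889≈46.902832; next y=1/2·(-9.320068)+1/2·46.902832≈18.791382
n=9: y≈18.791382, sp=3, e=sp−y≈-15.791382; I≈-5.829712, D=e−e_prev≈-28.111450; u=3/4·(-15.791382)+1·(-5.829712)+5/4·(-28.111450)≈-52.812561; next y=1/2·18.791382+1/2·(-52.812561)≈-17.010590
n=10: y≈-17.010590, sp=3, e=sp−y≈20.010590; I≈14.180878, D=e−e_prev≈35.801971; u=3/4·20.010590+1·14.180878+5/4·35.801971≈73.941284; next y=1/2·(-17.010590)+1/2·73.941284≈28.465347
n=11: y≈28.465347, sp=3, e=sp−y≈-25.465347; I≈-11.284470, D=e−e_prev≈-45.475937; u=3/4·(-25.465347)+1·(-11.284470)+5/4·(-45.475937)≈-87.228401; next y=1/2·28.465347+1/2·(-87.228401)≈-29.381527
n=12: y≈-29.381527, sp=3, e=sp−y≈32.381527; I≈21.097057, D=e−e_prev≈57.846874; u=3/4·32.381527+1·21.097057+5/4·57.846874≈117.691795; next y=1/2·(-29.381527)+1/2·117.691795≈44.155134
n=13: y≈44.155134, sp=3, e=sp−y≈-41.155134; I≈-20.058077, D=e−e_prev≈-73.536661; u=3/4·(-41.155134)+1·(-20.058077)+5/4·(-73.536661)≈-142.845254; next y=1/2·44.155134+1/2·(-142.845254)≈-49.345060

0 3 9.000 0.000
1 3 -5.250 4.500
2 3 13.500 -0.375
3 3 -10.031 6.563
4 3 19.969 -1.734
5 3 -18.223 9.117
6 3 30.234 -4.553
7 3 -31.481 12.841
8 3 46.903 -9.320
9 3 -52.813 18.791
10 3 73.941 -17.011
11 3 -87.228 28.465
12 3 117.692 -29.382
13 3 -142.845 44.155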